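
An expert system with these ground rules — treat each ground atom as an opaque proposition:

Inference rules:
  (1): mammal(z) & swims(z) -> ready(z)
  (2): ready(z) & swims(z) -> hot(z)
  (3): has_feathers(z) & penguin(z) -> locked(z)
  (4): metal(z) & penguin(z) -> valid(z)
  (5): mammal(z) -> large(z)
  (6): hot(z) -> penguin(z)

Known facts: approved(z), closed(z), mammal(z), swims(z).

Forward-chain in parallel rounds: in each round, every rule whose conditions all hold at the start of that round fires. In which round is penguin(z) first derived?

3

Round 1: (1) [mammal(z) & swims(z) -> ready(z)]; (5) [mammal(z) -> large(z)]. Adds ready(z), large(z).
Round 2: (2) [ready(z) & swims(z) -> hot(z)]. Adds hot(z).
Round 3: (6) [hot(z) -> penguin(z)]. Adds penguin(z).
penguin(z) first appears in round 3.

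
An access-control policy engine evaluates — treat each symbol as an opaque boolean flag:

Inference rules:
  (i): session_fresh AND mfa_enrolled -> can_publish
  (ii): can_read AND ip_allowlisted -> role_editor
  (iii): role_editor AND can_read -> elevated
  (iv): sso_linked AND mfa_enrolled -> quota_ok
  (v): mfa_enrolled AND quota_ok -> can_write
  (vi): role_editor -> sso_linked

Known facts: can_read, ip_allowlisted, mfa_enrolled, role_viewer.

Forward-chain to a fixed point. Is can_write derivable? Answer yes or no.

Round 1: (ii) [can_read AND ip_allowlisted -> role_editor]. New: role_editor.
Round 2: (iii) [role_editor AND can_read -> elevated]; (vi) [role_editor -> sso_linked]. New: elevated, sso_linked.
Round 3: (iv) [sso_linked AND mfa_enrolled -> quota_ok]. New: quota_ok.
Round 4: (v) [mfa_enrolled AND quota_ok -> can_write]. New: can_write.
can_write appears in round 4, so it is derivable.

yes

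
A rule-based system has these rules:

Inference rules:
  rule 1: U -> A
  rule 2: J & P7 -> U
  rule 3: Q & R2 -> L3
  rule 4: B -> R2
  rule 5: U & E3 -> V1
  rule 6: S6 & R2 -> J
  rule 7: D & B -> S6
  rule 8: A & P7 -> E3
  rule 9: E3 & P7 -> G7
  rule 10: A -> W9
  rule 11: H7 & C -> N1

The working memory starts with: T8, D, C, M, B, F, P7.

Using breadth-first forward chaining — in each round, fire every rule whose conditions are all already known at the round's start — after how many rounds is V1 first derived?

Round 1: rule 4 [B -> R2]; rule 7 [D & B -> S6]. New: R2, S6.
Round 2: rule 6 [S6 & R2 -> J]. New: J.
Round 3: rule 2 [J & P7 -> U]. New: U.
Round 4: rule 1 [U -> A]. New: A.
Round 5: rule 8 [A & P7 -> E3]; rule 10 [A -> W9]. New: E3, W9.
Round 6: rule 5 [U & E3 -> V1]; rule 9 [E3 & P7 -> G7]. New: V1, G7.
V1 first appears in round 6.

6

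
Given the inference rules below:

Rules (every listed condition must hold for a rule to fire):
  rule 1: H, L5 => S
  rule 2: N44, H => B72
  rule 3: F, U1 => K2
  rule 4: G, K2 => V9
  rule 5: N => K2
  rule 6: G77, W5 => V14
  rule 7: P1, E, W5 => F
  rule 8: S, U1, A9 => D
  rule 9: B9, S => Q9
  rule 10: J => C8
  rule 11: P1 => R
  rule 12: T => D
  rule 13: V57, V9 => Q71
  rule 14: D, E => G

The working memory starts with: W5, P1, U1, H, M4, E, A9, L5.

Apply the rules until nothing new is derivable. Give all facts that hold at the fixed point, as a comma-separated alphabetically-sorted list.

A9, D, E, F, G, H, K2, L5, M4, P1, R, S, U1, V9, W5

Round 1: rule 1 [H, L5 => S]; rule 7 [P1, E, W5 => F]; rule 11 [P1 => R]. Adds S, F, R.
Round 2: rule 3 [F, U1 => K2]; rule 8 [S, U1, A9 => D]. Adds K2, D.
Round 3: rule 14 [D, E => G]. Adds G.
Round 4: rule 4 [G, K2 => V9]. Adds V9.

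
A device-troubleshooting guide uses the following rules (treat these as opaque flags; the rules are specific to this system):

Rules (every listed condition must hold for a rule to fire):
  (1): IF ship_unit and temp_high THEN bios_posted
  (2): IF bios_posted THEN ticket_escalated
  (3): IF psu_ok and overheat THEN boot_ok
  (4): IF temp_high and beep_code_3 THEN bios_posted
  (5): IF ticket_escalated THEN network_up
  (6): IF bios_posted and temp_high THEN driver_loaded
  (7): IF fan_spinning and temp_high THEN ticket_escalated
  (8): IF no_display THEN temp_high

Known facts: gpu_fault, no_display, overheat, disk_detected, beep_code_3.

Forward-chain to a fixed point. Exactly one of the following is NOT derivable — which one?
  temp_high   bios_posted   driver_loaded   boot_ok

boot_ok

Round 1 — (8), derive temp_high.
Round 2 — (4), derive bios_posted.
Round 3 — (2), (6), derive ticket_escalated, driver_loaded.
Round 4 — (5), derive network_up.
Derived: bios_posted (round 2), driver_loaded (round 3), temp_high (round 1). boot_ok never appears in any round.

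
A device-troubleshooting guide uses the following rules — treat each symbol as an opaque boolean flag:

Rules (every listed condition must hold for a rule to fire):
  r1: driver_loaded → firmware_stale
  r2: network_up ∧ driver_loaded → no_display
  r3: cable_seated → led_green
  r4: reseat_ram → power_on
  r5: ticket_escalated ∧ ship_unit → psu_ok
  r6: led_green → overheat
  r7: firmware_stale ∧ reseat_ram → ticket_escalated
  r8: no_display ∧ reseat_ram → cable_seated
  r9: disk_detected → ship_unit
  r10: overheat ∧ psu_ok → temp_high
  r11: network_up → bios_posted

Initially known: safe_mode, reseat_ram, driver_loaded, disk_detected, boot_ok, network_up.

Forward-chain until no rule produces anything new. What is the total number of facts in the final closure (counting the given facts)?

17

Round 1 — r1, r2, r4, r9, r11, derive firmware_stale, no_display, power_on, ship_unit, bios_posted.
Round 2 — r7, r8, derive ticket_escalated, cable_seated.
Round 3 — r3, r5, derive led_green, psu_ok.
Round 4 — r6, derive overheat.
Round 5 — r10, derive temp_high.
Closure: {bios_posted, boot_ok, cable_seated, disk_detected, driver_loaded, firmware_stale, led_green, network_up, no_display, overheat, power_on, psu_ok, reseat_ram, safe_mode, ship_unit, temp_high, ticket_escalated} — 17 facts.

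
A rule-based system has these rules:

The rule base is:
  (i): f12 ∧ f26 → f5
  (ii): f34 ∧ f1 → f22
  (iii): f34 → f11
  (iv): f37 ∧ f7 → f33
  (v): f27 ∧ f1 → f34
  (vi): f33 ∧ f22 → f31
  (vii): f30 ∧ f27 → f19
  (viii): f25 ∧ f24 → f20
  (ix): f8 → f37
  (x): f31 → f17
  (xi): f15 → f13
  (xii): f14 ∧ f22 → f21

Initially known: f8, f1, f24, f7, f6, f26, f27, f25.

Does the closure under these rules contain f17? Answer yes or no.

Round 1: (v) [f27 ∧ f1 → f34]; (viii) [f25 ∧ f24 → f20]; (ix) [f8 → f37]. New: f34, f20, f37.
Round 2: (ii) [f34 ∧ f1 → f22]; (iii) [f34 → f11]; (iv) [f37 ∧ f7 → f33]. New: f22, f11, f33.
Round 3: (vi) [f33 ∧ f22 → f31]. New: f31.
Round 4: (x) [f31 → f17]. New: f17.
f17 appears in round 4, so it is derivable.

yes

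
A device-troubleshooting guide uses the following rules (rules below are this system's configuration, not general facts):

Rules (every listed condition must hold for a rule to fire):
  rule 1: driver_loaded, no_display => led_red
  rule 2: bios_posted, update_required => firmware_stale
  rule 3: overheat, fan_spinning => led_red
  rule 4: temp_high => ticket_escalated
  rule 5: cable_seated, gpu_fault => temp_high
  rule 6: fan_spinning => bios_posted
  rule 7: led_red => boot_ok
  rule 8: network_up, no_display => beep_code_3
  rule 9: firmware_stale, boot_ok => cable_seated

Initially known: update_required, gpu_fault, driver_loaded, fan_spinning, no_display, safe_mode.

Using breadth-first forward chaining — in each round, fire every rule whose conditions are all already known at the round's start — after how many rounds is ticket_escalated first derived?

5

Round 1 fires rule 1, rule 6, giving led_red, bios_posted.
Round 2 fires rule 2, rule 7, giving firmware_stale, boot_ok.
Round 3 fires rule 9, giving cable_seated.
Round 4 fires rule 5, giving temp_high.
Round 5 fires rule 4, giving ticket_escalated.
ticket_escalated first appears in round 5.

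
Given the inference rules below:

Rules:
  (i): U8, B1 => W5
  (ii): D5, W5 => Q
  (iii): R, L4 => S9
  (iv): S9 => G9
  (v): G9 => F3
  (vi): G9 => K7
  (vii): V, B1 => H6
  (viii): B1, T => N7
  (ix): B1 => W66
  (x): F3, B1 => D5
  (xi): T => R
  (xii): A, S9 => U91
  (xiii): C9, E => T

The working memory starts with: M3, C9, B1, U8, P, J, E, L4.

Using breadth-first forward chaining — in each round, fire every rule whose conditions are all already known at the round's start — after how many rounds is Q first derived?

7

Round 1: (i) [U8, B1 => W5]; (ix) [B1 => W66]; (xiii) [C9, E => T]. Adds W5, W66, T.
Round 2: (viii) [B1, T => N7]; (xi) [T => R]. Adds N7, R.
Round 3: (iii) [R, L4 => S9]. Adds S9.
Round 4: (iv) [S9 => G9]. Adds G9.
Round 5: (v) [G9 => F3]; (vi) [G9 => K7]. Adds F3, K7.
Round 6: (x) [F3, B1 => D5]. Adds D5.
Round 7: (ii) [D5, W5 => Q]. Adds Q.
Q first appears in round 7.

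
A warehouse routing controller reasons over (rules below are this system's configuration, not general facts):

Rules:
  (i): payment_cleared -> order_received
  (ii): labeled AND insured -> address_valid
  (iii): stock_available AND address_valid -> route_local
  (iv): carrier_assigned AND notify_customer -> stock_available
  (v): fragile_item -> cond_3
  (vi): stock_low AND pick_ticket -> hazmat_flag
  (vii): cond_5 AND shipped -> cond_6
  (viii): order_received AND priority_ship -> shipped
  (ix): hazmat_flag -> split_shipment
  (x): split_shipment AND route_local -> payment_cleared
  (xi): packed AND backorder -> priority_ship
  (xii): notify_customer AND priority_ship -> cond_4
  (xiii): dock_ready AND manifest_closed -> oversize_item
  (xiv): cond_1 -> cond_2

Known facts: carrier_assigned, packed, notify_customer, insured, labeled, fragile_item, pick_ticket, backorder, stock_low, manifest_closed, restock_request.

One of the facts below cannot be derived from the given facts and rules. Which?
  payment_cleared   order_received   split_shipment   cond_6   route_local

cond_6

Round 1 — (ii), (iv), (v), (vi), (xi), derive address_valid, stock_available, cond_3, hazmat_flag, priority_ship.
Round 2 — (iii), (ix), (xii), derive route_local, split_shipment, cond_4.
Round 3 — (x), derive payment_cleared.
Round 4 — (i), derive order_received.
Round 5 — (viii), derive shipped.
Derived: split_shipment (round 2), route_local (round 2), payment_cleared (round 3), order_received (round 4). cond_6 never appears in any round.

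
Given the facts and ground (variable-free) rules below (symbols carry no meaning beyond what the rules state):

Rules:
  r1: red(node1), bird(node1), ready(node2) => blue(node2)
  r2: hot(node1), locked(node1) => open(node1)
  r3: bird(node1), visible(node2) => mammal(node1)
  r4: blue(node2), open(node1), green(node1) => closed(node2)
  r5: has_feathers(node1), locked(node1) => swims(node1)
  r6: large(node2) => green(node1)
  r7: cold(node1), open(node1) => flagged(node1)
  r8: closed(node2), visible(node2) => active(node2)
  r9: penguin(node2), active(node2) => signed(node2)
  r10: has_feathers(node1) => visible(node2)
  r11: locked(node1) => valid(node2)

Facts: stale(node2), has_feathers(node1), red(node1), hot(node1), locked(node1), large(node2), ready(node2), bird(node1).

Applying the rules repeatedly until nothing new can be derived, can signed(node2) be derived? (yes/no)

[1] r1 [red(node1), bird(node1), ready(node2) => blue(node2)]; r2 [hot(node1), locked(node1) => open(node1)]; r5 [has_feathers(node1), locked(node1) => swims(node1)]; r6 [large(node2) => green(node1)]; r10 [has_feathers(node1) => visible(node2)]; r11 [locked(node1) => valid(node2)]. ⇒ new: blue(node2), open(node1), swims(node1), green(node1), visible(node2), valid(node2).
[2] r3 [bird(node1), visible(node2) => mammal(node1)]; r4 [blue(node2), open(node1), green(node1) => closed(node2)]. ⇒ new: mammal(node1), closed(node2).
[3] r8 [closed(node2), visible(node2) => active(node2)]. ⇒ new: active(node2).
Fixed point reached. signed(node2) is concluded only by r9; r9 needs penguin(node2) (never derived).

no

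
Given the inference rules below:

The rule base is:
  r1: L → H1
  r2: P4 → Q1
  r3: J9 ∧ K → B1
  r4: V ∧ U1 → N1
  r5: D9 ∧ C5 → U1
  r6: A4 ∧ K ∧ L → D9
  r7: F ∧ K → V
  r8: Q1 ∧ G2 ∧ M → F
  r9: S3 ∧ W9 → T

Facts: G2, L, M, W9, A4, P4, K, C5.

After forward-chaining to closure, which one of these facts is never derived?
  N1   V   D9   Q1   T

Round 1: r1 [L → H1]; r2 [P4 → Q1]; r6 [A4 ∧ K ∧ L → D9]. New: H1, Q1, D9.
Round 2: r5 [D9 ∧ C5 → U1]; r8 [Q1 ∧ G2 ∧ M → F]. New: U1, F.
Round 3: r7 [F ∧ K → V]. New: V.
Round 4: r4 [V ∧ U1 → N1]. New: N1.
Derived: N1 (round 4), D9 (round 1), Q1 (round 1), V (round 3). T never appears in any round.

T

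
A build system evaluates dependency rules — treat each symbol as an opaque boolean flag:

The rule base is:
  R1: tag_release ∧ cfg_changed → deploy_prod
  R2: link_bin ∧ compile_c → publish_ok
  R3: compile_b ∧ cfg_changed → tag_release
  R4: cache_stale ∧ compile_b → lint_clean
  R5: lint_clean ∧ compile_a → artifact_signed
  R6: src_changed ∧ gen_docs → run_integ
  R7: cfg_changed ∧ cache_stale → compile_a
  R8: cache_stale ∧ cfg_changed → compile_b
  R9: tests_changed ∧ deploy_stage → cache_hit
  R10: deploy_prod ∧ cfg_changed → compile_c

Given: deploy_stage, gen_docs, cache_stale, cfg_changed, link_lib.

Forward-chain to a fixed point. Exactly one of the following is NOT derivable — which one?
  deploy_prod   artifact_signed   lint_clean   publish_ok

publish_ok

Round 1: R7 [cfg_changed ∧ cache_stale → compile_a]; R8 [cache_stale ∧ cfg_changed → compile_b]. Adds compile_a, compile_b.
Round 2: R3 [compile_b ∧ cfg_changed → tag_release]; R4 [cache_stale ∧ compile_b → lint_clean]. Adds tag_release, lint_clean.
Round 3: R1 [tag_release ∧ cfg_changed → deploy_prod]; R5 [lint_clean ∧ compile_a → artifact_signed]. Adds deploy_prod, artifact_signed.
Round 4: R10 [deploy_prod ∧ cfg_changed → compile_c]. Adds compile_c.
Derived: artifact_signed (round 3), deploy_prod (round 3), lint_clean (round 2). publish_ok never appears in any round.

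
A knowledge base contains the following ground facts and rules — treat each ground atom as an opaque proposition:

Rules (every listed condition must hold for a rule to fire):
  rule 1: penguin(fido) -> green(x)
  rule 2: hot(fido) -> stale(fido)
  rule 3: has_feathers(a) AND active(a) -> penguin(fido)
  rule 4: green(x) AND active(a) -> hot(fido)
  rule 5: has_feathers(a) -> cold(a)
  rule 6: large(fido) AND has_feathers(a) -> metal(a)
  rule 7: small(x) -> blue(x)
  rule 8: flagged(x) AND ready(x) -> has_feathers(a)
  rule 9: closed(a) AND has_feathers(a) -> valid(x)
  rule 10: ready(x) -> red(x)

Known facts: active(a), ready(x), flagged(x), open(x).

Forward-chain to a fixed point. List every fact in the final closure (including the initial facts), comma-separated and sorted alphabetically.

Round 1: rule 8 [flagged(x) AND ready(x) -> has_feathers(a)]; rule 10 [ready(x) -> red(x)]. New: has_feathers(a), red(x).
Round 2: rule 3 [has_feathers(a) AND active(a) -> penguin(fido)]; rule 5 [has_feathers(a) -> cold(a)]. New: penguin(fido), cold(a).
Round 3: rule 1 [penguin(fido) -> green(x)]. New: green(x).
Round 4: rule 4 [green(x) AND active(a) -> hot(fido)]. New: hot(fido).
Round 5: rule 2 [hot(fido) -> stale(fido)]. New: stale(fido).

active(a), cold(a), flagged(x), green(x), has_feathers(a), hot(fido), open(x), penguin(fido), ready(x), red(x), stale(fido)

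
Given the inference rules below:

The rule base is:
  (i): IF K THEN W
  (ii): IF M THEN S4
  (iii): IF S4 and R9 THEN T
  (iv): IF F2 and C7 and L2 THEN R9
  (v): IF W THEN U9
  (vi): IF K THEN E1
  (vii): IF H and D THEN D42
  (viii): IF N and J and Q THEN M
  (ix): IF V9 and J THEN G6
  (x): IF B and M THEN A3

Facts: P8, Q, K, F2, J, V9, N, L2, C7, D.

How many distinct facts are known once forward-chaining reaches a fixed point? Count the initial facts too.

[1] (i) [IF K THEN W]; (iv) [IF F2 and C7 and L2 THEN R9]; (vi) [IF K THEN E1]; (viii) [IF N and J and Q THEN M]; (ix) [IF V9 and J THEN G6]. ⇒ new: W, R9, E1, M, G6.
[2] (ii) [IF M THEN S4]; (v) [IF W THEN U9]. ⇒ new: S4, U9.
[3] (iii) [IF S4 and R9 THEN T]. ⇒ new: T.
Closure: {C7, D, E1, F2, G6, J, K, L2, M, N, P8, Q, R9, S4, T, U9, V9, W} — 18 facts.

18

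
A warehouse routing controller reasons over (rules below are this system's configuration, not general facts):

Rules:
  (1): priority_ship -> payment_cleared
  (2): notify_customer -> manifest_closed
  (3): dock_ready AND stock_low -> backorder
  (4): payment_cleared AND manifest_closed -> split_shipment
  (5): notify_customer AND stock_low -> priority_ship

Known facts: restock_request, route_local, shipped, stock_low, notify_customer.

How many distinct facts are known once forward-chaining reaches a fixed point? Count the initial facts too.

Round 1 fires (2), (5), giving manifest_closed, priority_ship.
Round 2 fires (1), giving payment_cleared.
Round 3 fires (4), giving split_shipment.
Closure: {manifest_closed, notify_customer, payment_cleared, priority_ship, restock_request, route_local, shipped, split_shipment, stock_low} — 9 facts.

9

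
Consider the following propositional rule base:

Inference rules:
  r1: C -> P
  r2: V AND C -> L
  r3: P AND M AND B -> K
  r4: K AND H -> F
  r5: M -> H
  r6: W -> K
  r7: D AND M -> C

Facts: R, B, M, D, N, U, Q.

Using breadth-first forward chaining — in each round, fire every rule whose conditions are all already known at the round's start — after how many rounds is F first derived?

4

Round 1: r5 [M -> H]; r7 [D AND M -> C]. Adds H, C.
Round 2: r1 [C -> P]. Adds P.
Round 3: r3 [P AND M AND B -> K]. Adds K.
Round 4: r4 [K AND H -> F]. Adds F.
F first appears in round 4.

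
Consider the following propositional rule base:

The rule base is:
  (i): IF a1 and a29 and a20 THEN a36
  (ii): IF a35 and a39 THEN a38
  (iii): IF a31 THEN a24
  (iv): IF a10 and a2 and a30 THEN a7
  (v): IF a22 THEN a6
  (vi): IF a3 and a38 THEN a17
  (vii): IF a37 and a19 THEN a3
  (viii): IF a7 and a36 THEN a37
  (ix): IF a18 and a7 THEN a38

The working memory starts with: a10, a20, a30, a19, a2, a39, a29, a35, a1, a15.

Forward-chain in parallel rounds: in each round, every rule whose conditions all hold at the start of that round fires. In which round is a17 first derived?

4

[1] (i) [IF a1 and a29 and a20 THEN a36]; (ii) [IF a35 and a39 THEN a38]; (iv) [IF a10 and a2 and a30 THEN a7]. ⇒ new: a36, a38, a7.
[2] (viii) [IF a7 and a36 THEN a37]. ⇒ new: a37.
[3] (vii) [IF a37 and a19 THEN a3]. ⇒ new: a3.
[4] (vi) [IF a3 and a38 THEN a17]. ⇒ new: a17.
a17 first appears in round 4.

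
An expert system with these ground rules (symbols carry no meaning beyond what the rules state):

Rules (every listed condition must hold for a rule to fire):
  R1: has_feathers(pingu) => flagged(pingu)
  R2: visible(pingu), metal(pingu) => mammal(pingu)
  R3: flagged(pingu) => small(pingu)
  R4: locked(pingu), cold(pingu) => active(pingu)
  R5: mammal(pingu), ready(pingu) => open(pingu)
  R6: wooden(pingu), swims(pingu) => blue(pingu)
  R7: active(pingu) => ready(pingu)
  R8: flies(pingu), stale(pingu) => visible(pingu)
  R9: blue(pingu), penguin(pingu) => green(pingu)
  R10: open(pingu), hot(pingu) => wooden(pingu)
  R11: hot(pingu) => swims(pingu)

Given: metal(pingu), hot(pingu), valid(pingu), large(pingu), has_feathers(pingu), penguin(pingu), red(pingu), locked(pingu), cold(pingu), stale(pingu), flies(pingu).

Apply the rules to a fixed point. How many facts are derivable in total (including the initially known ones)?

22

Round 1 fires R1, R4, R8, R11, giving flagged(pingu), active(pingu), visible(pingu), swims(pingu).
Round 2 fires R2, R3, R7, giving mammal(pingu), small(pingu), ready(pingu).
Round 3 fires R5, giving open(pingu).
Round 4 fires R10, giving wooden(pingu).
Round 5 fires R6, giving blue(pingu).
Round 6 fires R9, giving green(pingu).
Closure: {active(pingu), blue(pingu), cold(pingu), flagged(pingu), flies(pingu), green(pingu), has_feathers(pingu), hot(pingu), large(pingu), locked(pingu), mammal(pingu), metal(pingu), open(pingu), penguin(pingu), ready(pingu), red(pingu), small(pingu), stale(pingu), swims(pingu), valid(pingu), visible(pingu), wooden(pingu)} — 22 facts.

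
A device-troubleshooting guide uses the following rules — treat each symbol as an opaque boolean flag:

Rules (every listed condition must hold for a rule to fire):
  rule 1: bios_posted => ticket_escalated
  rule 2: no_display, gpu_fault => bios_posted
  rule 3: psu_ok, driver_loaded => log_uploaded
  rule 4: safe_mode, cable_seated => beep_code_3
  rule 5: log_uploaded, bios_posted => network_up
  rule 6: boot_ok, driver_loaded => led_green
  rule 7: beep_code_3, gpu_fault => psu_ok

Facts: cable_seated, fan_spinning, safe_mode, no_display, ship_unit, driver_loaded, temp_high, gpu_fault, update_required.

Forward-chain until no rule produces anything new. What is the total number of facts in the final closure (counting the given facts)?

[1] rule 2 [no_display, gpu_fault => bios_posted]; rule 4 [safe_mode, cable_seated => beep_code_3]. ⇒ new: bios_posted, beep_code_3.
[2] rule 1 [bios_posted => ticket_escalated]; rule 7 [beep_code_3, gpu_fault => psu_ok]. ⇒ new: ticket_escalated, psu_ok.
[3] rule 3 [psu_ok, driver_loaded => log_uploaded]. ⇒ new: log_uploaded.
[4] rule 5 [log_uploaded, bios_posted => network_up]. ⇒ new: network_up.
Closure: {beep_code_3, bios_posted, cable_seated, driver_loaded, fan_spinning, gpu_fault, log_uploaded, network_up, no_display, psu_ok, safe_mode, ship_unit, temp_high, ticket_escalated, update_required} — 15 facts.

15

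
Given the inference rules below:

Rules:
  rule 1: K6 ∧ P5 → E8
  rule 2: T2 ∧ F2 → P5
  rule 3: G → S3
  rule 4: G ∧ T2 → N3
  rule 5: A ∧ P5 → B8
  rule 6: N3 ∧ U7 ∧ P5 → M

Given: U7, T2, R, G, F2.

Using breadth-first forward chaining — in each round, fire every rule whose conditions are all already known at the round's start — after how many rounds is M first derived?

2

Round 1 fires rule 2, rule 3, rule 4, giving P5, S3, N3.
Round 2 fires rule 6, giving M.
M first appears in round 2.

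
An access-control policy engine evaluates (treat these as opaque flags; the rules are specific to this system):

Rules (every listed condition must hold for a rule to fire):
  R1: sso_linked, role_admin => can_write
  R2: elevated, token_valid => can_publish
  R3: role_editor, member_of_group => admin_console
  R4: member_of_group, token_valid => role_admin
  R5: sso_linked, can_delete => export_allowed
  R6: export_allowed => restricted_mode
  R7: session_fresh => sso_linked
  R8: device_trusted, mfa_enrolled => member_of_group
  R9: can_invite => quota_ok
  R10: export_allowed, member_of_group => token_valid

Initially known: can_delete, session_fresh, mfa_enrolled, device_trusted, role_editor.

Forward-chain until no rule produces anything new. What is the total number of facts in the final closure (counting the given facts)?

13

[1] R7 [session_fresh => sso_linked]; R8 [device_trusted, mfa_enrolled => member_of_group]. ⇒ new: sso_linked, member_of_group.
[2] R3 [role_editor, member_of_group => admin_console]; R5 [sso_linked, can_delete => export_allowed]. ⇒ new: admin_console, export_allowed.
[3] R6 [export_allowed => restricted_mode]; R10 [export_allowed, member_of_group => token_valid]. ⇒ new: restricted_mode, token_valid.
[4] R4 [member_of_group, token_valid => role_admin]. ⇒ new: role_admin.
[5] R1 [sso_linked, role_admin => can_write]. ⇒ new: can_write.
Closure: {admin_console, can_delete, can_write, device_trusted, export_allowed, member_of_group, mfa_enrolled, restricted_mode, role_admin, role_editor, session_fresh, sso_linked, token_valid} — 13 facts.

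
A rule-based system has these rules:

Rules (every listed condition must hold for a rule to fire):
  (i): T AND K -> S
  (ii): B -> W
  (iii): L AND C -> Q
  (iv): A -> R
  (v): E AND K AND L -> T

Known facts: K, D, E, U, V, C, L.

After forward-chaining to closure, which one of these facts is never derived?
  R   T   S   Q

Round 1 — (iii), (v), derive Q, T.
Round 2 — (i), derive S.
Derived: T (round 1), Q (round 1), S (round 2). R never appears in any round.

R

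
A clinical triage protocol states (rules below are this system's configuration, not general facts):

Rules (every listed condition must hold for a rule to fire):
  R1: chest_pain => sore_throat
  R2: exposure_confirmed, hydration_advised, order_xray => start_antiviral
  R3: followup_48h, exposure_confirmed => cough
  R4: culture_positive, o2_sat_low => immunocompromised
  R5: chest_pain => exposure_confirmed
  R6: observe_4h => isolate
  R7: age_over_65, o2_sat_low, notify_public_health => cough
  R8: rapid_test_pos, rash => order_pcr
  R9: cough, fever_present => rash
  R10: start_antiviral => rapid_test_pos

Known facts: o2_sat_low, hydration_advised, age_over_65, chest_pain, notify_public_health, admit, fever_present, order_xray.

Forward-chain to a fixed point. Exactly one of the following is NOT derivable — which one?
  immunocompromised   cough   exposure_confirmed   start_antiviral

immunocompromised

Round 1: R1 [chest_pain => sore_throat]; R5 [chest_pain => exposure_confirmed]; R7 [age_over_65, o2_sat_low, notify_public_health => cough]. New: sore_throat, exposure_confirmed, cough.
Round 2: R2 [exposure_confirmed, hydration_advised, order_xray => start_antiviral]; R9 [cough, fever_present => rash]. New: start_antiviral, rash.
Round 3: R10 [start_antiviral => rapid_test_pos]. New: rapid_test_pos.
Round 4: R8 [rapid_test_pos, rash => order_pcr]. New: order_pcr.
Derived: cough (round 1), start_antiviral (round 2), exposure_confirmed (round 1). immunocompromised never appears in any round.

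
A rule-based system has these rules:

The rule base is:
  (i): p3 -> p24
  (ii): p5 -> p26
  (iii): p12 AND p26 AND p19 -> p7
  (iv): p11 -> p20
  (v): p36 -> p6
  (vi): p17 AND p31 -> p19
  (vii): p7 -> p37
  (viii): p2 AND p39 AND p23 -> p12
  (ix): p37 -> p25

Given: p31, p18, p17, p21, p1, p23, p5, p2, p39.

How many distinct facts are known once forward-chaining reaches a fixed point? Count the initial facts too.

15

Round 1: (ii) [p5 -> p26]; (vi) [p17 AND p31 -> p19]; (viii) [p2 AND p39 AND p23 -> p12]. Adds p26, p19, p12.
Round 2: (iii) [p12 AND p26 AND p19 -> p7]. Adds p7.
Round 3: (vii) [p7 -> p37]. Adds p37.
Round 4: (ix) [p37 -> p25]. Adds p25.
Closure: {p1, p12, p17, p18, p19, p2, p21, p23, p25, p26, p31, p37, p39, p5, p7} — 15 facts.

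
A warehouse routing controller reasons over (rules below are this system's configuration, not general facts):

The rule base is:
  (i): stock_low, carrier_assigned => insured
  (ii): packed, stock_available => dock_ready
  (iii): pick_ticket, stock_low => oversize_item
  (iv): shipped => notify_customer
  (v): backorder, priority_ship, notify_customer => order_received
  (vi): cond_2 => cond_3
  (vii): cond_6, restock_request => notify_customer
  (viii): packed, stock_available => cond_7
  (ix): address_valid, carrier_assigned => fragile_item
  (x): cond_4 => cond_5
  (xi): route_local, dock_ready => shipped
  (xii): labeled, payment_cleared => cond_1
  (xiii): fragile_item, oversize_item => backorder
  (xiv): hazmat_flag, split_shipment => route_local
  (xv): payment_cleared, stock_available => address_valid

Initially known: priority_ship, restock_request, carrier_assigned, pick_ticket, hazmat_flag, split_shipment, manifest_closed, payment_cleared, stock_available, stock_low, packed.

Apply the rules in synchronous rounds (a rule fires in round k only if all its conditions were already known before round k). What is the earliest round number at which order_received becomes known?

4

Round 1 — (i), (ii), (iii), (viii), (xiv), (xv), derive insured, dock_ready, oversize_item, cond_7, route_local, address_valid.
Round 2 — (ix), (xi), derive fragile_item, shipped.
Round 3 — (iv), (xiii), derive notify_customer, backorder.
Round 4 — (v), derive order_received.
order_received first appears in round 4.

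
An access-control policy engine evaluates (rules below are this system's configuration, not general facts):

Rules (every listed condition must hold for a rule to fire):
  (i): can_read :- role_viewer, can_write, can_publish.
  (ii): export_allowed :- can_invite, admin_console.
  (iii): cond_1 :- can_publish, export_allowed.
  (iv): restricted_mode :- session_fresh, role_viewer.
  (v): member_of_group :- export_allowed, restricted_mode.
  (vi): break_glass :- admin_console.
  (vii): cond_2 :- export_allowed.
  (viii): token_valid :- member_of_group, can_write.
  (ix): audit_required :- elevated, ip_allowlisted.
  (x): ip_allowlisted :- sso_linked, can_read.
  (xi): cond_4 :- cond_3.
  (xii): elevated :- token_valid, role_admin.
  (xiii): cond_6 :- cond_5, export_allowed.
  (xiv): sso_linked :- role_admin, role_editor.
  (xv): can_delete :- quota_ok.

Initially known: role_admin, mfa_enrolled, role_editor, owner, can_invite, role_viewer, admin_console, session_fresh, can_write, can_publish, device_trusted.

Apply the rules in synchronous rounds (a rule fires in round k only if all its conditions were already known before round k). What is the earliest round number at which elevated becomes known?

[1] (i) [can_read :- role_viewer, can_write, can_publish.]; (ii) [export_allowed :- can_invite, admin_console.]; (iv) [restricted_mode :- session_fresh, role_viewer.]; (vi) [break_glass :- admin_console.]; (xiv) [sso_linked :- role_admin, role_editor.]. ⇒ new: can_read, export_allowed, restricted_mode, break_glass, sso_linked.
[2] (iii) [cond_1 :- can_publish, export_allowed.]; (v) [member_of_group :- export_allowed, restricted_mode.]; (vii) [cond_2 :- export_allowed.]; (x) [ip_allowlisted :- sso_linked, can_read.]. ⇒ new: cond_1, member_of_group, cond_2, ip_allowlisted.
[3] (viii) [token_valid :- member_of_group, can_write.]. ⇒ new: token_valid.
[4] (xii) [elevated :- token_valid, role_admin.]. ⇒ new: elevated.
elevated first appears in round 4.

4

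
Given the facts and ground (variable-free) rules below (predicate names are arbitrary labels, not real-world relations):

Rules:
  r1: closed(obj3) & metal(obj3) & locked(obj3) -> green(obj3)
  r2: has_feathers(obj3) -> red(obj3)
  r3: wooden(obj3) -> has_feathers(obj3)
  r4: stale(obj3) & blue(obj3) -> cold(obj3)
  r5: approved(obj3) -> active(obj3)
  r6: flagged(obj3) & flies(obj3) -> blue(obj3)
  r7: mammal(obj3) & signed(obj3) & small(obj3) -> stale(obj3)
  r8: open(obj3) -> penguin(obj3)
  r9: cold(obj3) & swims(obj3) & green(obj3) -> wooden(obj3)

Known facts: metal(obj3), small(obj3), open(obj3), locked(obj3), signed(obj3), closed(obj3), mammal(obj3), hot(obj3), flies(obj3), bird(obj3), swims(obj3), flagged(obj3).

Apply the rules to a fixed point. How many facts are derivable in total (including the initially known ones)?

20

Round 1: r1 [closed(obj3) & metal(obj3) & locked(obj3) -> green(obj3)]; r6 [flagged(obj3) & flies(obj3) -> blue(obj3)]; r7 [mammal(obj3) & signed(obj3) & small(obj3) -> stale(obj3)]; r8 [open(obj3) -> penguin(obj3)]. New: green(obj3), blue(obj3), stale(obj3), penguin(obj3).
Round 2: r4 [stale(obj3) & blue(obj3) -> cold(obj3)]. New: cold(obj3).
Round 3: r9 [cold(obj3) & swims(obj3) & green(obj3) -> wooden(obj3)]. New: wooden(obj3).
Round 4: r3 [wooden(obj3) -> has_feathers(obj3)]. New: has_feathers(obj3).
Round 5: r2 [has_feathers(obj3) -> red(obj3)]. New: red(obj3).
Closure: {bird(obj3), blue(obj3), closed(obj3), cold(obj3), flagged(obj3), flies(obj3), green(obj3), has_feathers(obj3), hot(obj3), locked(obj3), mammal(obj3), metal(obj3), open(obj3), penguin(obj3), red(obj3), signed(obj3), small(obj3), stale(obj3), swims(obj3), wooden(obj3)} — 20 facts.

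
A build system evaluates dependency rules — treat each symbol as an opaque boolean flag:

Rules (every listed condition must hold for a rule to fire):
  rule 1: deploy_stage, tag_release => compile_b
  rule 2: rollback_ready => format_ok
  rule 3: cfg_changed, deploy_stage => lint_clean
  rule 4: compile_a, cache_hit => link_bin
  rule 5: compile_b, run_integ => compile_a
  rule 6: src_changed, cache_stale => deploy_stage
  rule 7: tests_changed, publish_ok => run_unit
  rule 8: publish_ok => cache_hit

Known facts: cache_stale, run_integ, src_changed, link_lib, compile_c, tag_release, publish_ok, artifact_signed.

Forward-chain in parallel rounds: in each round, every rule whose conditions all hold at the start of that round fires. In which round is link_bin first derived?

4

Round 1 fires rule 6, rule 8, giving deploy_stage, cache_hit.
Round 2 fires rule 1, giving compile_b.
Round 3 fires rule 5, giving compile_a.
Round 4 fires rule 4, giving link_bin.
link_bin first appears in round 4.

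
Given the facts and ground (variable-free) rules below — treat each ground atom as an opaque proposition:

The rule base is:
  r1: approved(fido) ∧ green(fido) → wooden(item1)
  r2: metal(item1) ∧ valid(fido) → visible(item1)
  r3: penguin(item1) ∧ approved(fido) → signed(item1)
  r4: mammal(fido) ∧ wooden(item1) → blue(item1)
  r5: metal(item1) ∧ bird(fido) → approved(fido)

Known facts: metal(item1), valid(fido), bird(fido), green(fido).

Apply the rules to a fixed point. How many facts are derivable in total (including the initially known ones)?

7

Round 1: r2 [metal(item1) ∧ valid(fido) → visible(item1)]; r5 [metal(item1) ∧ bird(fido) → approved(fido)]. New: visible(item1), approved(fido).
Round 2: r1 [approved(fido) ∧ green(fido) → wooden(item1)]. New: wooden(item1).
Closure: {approved(fido), bird(fido), green(fido), metal(item1), valid(fido), visible(item1), wooden(item1)} — 7 facts.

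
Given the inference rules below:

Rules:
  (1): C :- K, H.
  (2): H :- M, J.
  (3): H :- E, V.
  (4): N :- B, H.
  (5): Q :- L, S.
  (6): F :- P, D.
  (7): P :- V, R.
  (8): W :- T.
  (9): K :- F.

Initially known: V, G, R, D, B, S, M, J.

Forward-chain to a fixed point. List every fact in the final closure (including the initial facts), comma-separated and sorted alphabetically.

[1] (2) [H :- M, J.]; (7) [P :- V, R.]. ⇒ new: H, P.
[2] (4) [N :- B, H.]; (6) [F :- P, D.]. ⇒ new: N, F.
[3] (9) [K :- F.]. ⇒ new: K.
[4] (1) [C :- K, H.]. ⇒ new: C.

B, C, D, F, G, H, J, K, M, N, P, R, S, V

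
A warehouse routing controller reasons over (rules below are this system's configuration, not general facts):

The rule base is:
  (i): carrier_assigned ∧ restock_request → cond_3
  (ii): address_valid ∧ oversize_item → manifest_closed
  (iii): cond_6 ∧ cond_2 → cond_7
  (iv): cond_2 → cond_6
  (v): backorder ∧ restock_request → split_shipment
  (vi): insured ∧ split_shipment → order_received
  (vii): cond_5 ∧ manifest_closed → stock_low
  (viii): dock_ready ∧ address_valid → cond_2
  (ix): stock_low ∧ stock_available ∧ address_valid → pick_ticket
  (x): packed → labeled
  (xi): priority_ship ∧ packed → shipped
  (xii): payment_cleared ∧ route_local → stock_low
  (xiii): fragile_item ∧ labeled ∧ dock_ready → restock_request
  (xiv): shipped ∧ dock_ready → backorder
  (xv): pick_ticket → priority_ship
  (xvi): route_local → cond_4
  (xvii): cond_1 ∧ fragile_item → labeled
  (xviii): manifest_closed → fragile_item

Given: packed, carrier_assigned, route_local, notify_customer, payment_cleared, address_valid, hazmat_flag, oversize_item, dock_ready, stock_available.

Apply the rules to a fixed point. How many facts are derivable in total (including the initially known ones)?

Round 1 — (ii), (viii), (x), (xii), (xvi), derive manifest_closed, cond_2, labeled, stock_low, cond_4.
Round 2 — (iv), (ix), (xviii), derive cond_6, pick_ticket, fragile_item.
Round 3 — (iii), (xiii), (xv), derive cond_7, restock_request, priority_ship.
Round 4 — (i), (xi), derive cond_3, shipped.
Round 5 — (xiv), derive backorder.
Round 6 — (v), derive split_shipment.
Closure: {address_valid, backorder, carrier_assigned, cond_2, cond_3, cond_4, cond_6, cond_7, dock_ready, fragile_item, hazmat_flag, labeled, manifest_closed, notify_customer, oversize_item, packed, payment_cleared, pick_ticket, priority_ship, restock_request, route_local, shipped, split_shipment, stock_available, stock_low} — 25 facts.

25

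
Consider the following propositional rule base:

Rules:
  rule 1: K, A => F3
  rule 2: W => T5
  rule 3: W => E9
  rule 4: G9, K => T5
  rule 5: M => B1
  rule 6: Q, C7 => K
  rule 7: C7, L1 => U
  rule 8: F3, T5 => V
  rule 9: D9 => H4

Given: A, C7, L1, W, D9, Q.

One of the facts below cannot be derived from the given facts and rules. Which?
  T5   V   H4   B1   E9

B1

Round 1: rule 2 [W => T5]; rule 3 [W => E9]; rule 6 [Q, C7 => K]; rule 7 [C7, L1 => U]; rule 9 [D9 => H4]. Adds T5, E9, K, U, H4.
Round 2: rule 1 [K, A => F3]. Adds F3.
Round 3: rule 8 [F3, T5 => V]. Adds V.
Derived: V (round 3), H4 (round 1), E9 (round 1), T5 (round 1). B1 never appears in any round.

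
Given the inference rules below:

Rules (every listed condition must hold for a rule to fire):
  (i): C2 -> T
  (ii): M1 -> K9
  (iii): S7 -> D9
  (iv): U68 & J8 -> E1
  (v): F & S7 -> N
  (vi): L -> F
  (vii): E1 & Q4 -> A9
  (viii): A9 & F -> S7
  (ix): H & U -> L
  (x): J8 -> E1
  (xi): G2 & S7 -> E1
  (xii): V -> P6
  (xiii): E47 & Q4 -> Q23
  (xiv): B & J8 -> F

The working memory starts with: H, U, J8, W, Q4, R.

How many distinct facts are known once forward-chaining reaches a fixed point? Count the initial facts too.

Round 1 — (ix), (x), derive L, E1.
Round 2 — (vi), (vii), derive F, A9.
Round 3 — (viii), derive S7.
Round 4 — (iii), (v), derive D9, N.
Closure: {A9, D9, E1, F, H, J8, L, N, Q4, R, S7, U, W} — 13 facts.

13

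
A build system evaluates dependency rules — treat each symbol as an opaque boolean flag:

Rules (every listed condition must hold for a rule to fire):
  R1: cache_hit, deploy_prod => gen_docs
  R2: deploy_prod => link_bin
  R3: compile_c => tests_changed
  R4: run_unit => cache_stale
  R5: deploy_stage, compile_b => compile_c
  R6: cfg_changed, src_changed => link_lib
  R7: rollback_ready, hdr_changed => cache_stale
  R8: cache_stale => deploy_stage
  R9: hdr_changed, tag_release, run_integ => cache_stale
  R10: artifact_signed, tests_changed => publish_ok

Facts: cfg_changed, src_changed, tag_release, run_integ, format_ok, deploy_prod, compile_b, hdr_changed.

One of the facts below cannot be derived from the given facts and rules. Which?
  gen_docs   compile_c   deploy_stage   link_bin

Round 1: R2 [deploy_prod => link_bin]; R6 [cfg_changed, src_changed => link_lib]; R9 [hdr_changed, tag_release, run_integ => cache_stale]. Adds link_bin, link_lib, cache_stale.
Round 2: R8 [cache_stale => deploy_stage]. Adds deploy_stage.
Round 3: R5 [deploy_stage, compile_b => compile_c]. Adds compile_c.
Round 4: R3 [compile_c => tests_changed]. Adds tests_changed.
Derived: link_bin (round 1), compile_c (round 3), deploy_stage (round 2). gen_docs never appears in any round.

gen_docs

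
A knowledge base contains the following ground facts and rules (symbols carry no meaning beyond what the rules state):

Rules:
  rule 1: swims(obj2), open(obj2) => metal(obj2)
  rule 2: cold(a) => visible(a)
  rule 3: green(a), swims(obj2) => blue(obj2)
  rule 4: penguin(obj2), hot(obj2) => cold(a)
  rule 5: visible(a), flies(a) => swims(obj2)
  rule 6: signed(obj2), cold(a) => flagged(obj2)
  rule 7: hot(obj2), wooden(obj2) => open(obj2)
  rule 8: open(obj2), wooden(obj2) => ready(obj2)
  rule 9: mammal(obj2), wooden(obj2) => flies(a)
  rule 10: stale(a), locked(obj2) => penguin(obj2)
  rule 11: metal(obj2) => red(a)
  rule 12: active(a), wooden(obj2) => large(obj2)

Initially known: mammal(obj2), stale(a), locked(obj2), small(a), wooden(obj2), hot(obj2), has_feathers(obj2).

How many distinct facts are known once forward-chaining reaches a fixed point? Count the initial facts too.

16

Round 1: rule 7 [hot(obj2), wooden(obj2) => open(obj2)]; rule 9 [mammal(obj2), wooden(obj2) => flies(a)]; rule 10 [stale(a), locked(obj2) => penguin(obj2)]. New: open(obj2), flies(a), penguin(obj2).
Round 2: rule 4 [penguin(obj2), hot(obj2) => cold(a)]; rule 8 [open(obj2), wooden(obj2) => ready(obj2)]. New: cold(a), ready(obj2).
Round 3: rule 2 [cold(a) => visible(a)]. New: visible(a).
Round 4: rule 5 [visible(a), flies(a) => swims(obj2)]. New: swims(obj2).
Round 5: rule 1 [swims(obj2), open(obj2) => metal(obj2)]. New: metal(obj2).
Round 6: rule 11 [metal(obj2) => red(a)]. New: red(a).
Closure: {cold(a), flies(a), has_feathers(obj2), hot(obj2), locked(obj2), mammal(obj2), metal(obj2), open(obj2), penguin(obj2), ready(obj2), red(a), small(a), stale(a), swims(obj2), visible(a), wooden(obj2)} — 16 facts.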